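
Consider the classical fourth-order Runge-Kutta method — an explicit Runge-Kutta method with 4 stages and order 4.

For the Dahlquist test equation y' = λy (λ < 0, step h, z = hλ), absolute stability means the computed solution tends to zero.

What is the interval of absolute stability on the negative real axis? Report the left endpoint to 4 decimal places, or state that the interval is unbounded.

On y'=λy, z=hλ:
  order 4, 4-stage ⇒ R(z)=1+z+z^2/2+z^3/6+z^4/24
  (e.g. R(-1.76)=0.27997, |R|=0.27997)

Solve |R(x)|<1 on ℝ⁻.
x=-1.76: |R|=0.2800
|R(-2.47)|=0.6198 |R(-1.36)|=0.2881 |R(-1.1)|=0.3442
Bisect:
  x_lo=-3.3980 |R|=2.3912  x_hi=-0.0712 |R|=0.9313
  mid=-1.73462 |R|=0.27718 →hi
  mid=-2.56633 |R|=0.71703 →hi
  mid=-2.98218 |R|=1.33976 →lo
  mid=-2.77425 |R|=0.98348 →hi
  mid=-2.87822 |R|=1.14938 →lo
  mid=-2.82624 |R|=1.06350 →lo
  mid=-2.80024 |R|=1.02278 →lo
  mid=-2.78725 |R|=1.00295 →lo
  ...
  [-2.78542,-2.78522] ⇒ x*=-2.7853
So |R|<1 on (-2.7853, 0).

z∈(-2.7853,0).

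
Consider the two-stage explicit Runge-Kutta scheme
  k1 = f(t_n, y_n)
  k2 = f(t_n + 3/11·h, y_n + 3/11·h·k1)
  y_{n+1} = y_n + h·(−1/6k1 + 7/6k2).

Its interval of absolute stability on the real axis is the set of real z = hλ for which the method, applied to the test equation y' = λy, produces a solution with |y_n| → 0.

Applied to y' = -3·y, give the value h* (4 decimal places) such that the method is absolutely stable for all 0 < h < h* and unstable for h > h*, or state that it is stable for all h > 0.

With y'=λy (z=hλ):
  k1=λy_n ⇒ h·k1=z·y_n;  k2=λ(1+3/11z)y_n ⇒ h·k2=z(1+3/11z)y_n
  y_{n+1}/y_n = 1 − 1/6z + 7/6z(1+3/11z) = 1 + z + 7/22z²
  so R(z) = 1 + z + 7/22z².

Boundary: |R(x)|=1, x<0.
x=-0.72: |R|=0.4449
R=1: x+7/22x²=0 ⇒ x=−22/7=-3.1429; min R=1−1/(4·7/22)=0.2143>−1
Confirm numerically:
  x=-2.285: |R|=0.37630 <1
  x=-1.864: |R|=0.24152 <1
  x=-1.567: |R|=0.21429 <1
  x=-1.381: |R|=0.22582 <1
  x=-3.735: |R|=1.70371 >1
  x=-3.312: |R|=1.17825 >1
  x=-3.301: |R|=1.16610 >1
Stable set (-3.1429, 0).

(-3.1429,0); λ=-3 ⇒ h* = (22/7)/3 = 1.0476.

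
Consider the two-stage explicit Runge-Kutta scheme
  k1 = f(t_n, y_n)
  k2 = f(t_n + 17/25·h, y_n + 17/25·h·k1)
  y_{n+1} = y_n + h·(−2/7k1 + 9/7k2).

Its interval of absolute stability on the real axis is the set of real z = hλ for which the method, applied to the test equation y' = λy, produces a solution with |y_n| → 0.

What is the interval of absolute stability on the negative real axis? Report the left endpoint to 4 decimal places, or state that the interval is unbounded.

(-1.1438, 0).

On y'=λy, z=hλ:
  k1=λy_n ⇒ h·k1=z·y_n;  k2=λ(1+17/25z)y_n ⇒ h·k2=z(1+17/25z)y_n
  y_{n+1}/y_n = 1 − 2/7z + 9/7z(1+17/25z) = 1 + z + 153/175z²
  R(z) = 1 + z + 153/175z².

Need |R(x)|<1, x<0.
x=-0.63: |R|=0.7170
R=1: x+153/175x²=0 ⇒ x=−175/153=-1.1438; min R=1−1/(4·153/175)=0.7141>−1
Confirm numerically:
  x=-1.091: |R|=0.94965 <1
  x=-0.802: |R|=0.76034 <1
  x=-0.536: |R|=0.71518 <1
  x=-0.497: |R|=0.71896 <1
  x=-1.396: |R|=1.30782 >1
  x=-1.171: |R|=1.02786 >1
So |R|<1 on (-1.1438, 0).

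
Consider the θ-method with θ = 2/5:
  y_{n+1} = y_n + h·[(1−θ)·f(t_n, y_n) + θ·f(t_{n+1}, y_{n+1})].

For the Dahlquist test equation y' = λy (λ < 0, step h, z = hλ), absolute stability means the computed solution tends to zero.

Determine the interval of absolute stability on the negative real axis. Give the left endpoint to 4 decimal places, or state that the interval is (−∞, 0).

Test eqn y'=λy, z=hλ:
  y_{n+1} = y_n + z·[3/5·y_n + 2/5·y_{n+1}] ⇒ (1 − 2/5z)y_{n+1} = (1 + 3/5z)y_n
  Hence R(z) = (1 + 3/5z)/(1 − 2/5z).

Boundary: |R(x)|=1, x<0.
x=-0.62: |R|=0.5032
R=−1: 1+3/5x = −1+2/5x ⇒ -1/5x=2 ⇒ x=2/(-1/5)=-10.0000
Confirm numerically:
  x=-8.713: |R|=0.94261 <1
  x=-6.258: |R|=0.78637 <1
  x=-5.140: |R|=0.68194 <1
  x=-10.528: |R|=1.02026 >1
  x=-10.224: |R|=1.00880 >1
Interval (-10.0000, 0).

(-10.0000, 0).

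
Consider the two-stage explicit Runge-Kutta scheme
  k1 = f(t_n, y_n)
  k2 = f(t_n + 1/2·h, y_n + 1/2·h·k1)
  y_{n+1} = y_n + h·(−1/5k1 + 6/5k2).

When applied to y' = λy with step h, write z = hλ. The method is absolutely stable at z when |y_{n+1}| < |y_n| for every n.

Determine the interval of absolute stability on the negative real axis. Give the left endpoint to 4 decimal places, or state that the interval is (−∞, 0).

z∈(-1.6667,0).

Set f=λy, z=hλ:
  k1=λy_n ⇒ h·k1=z·y_n;  k2=λ(1+1/2z)y_n ⇒ h·k2=z(1+1/2z)y_n
  y_{n+1}/y_n = 1 − 1/5z + 6/5z(1+1/2z) = 1 + z + 3/5z²
  ⇒ R(z) = 1 + z + 3/5z².

Find x<0 with |R(x)|<1.
x=-0.6: |R|=0.6160
R=1: x+3/5x²=0 ⇒ x=−5/3=-1.6667; min R=1−1/(4·3/5)=0.5833>−1
Confirm numerically:
  x=-0.913: |R|=0.58714 <1
  x=-0.878: |R|=0.58453 <1
  x=-0.806: |R|=0.58378 <1
  x=-2.249: |R|=1.78580 >1
  x=-2.212: |R|=1.72377 >1
  x=-1.878: |R|=1.23813 >1
Interval (-1.6667, 0).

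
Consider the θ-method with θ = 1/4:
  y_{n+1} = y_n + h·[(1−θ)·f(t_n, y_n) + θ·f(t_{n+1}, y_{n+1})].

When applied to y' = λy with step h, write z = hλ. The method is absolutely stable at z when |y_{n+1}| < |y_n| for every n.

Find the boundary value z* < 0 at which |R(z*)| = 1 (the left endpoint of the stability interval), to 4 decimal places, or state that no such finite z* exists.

left endpoint -4.0000.

On y'=λy, z=hλ:
  y_{n+1} = y_n + z·[3/4·y_n + 1/4·y_{n+1}] ⇒ (1 − 1/4z)y_{n+1} = (1 + 3/4z)y_n
  ⇒ R(z) = (1 + 3/4z)/(1 − 1/4z).

Find x<0 with |R(x)|<1.
x=-1.68: |R|=0.1831
R=−1: 1+3/4x = −1+1/4x ⇒ -1/2x=2 ⇒ x=2/(-1/2)=-4.0000
Confirm numerically:
  x=-3.381: |R|=0.83227 <1
  x=-3.171: |R|=0.76879 <1
  x=-3.169: |R|=0.76817 <1
  x=-1.709: |R|=0.19741 <1
  x=-4.520: |R|=1.12207 >1
  x=-4.033: |R|=1.00822 >1
Stable set (-4.0000, 0).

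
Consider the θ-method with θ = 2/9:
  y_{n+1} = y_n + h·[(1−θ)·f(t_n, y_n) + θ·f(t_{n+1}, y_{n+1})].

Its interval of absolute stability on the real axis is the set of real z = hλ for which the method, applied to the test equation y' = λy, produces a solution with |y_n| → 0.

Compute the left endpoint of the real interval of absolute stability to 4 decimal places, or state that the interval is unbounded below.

Set f=λy, z=hλ:
  y_{n+1} = y_n + z·[7/9·y_n + 2/9·y_{n+1}] ⇒ (1 − 2/9z)y_{n+1} = (1 + 7/9z)y_n
  Hence R(z) = (1 + 7/9z)/(1 − 2/9z).

Find x<0 with |R(x)|<1.
x=-1.01: |R|=0.1751
R=−1: 1+7/9x = −1+2/9x ⇒ -5/9x=2 ⇒ x=2/(-5/9)=-3.6000
Confirm numerically:
  x=-2.548: |R|=0.62684 <1
  x=-2.067: |R|=0.41640 <1
  x=-2.018: |R|=0.39322 <1
  x=-1.636: |R|=0.19980 <1
  x=-3.727: |R|=1.03859 >1
  x=-3.644: |R|=1.01351 >1
Stable set (-3.6000, 0).

z* = -3.6000.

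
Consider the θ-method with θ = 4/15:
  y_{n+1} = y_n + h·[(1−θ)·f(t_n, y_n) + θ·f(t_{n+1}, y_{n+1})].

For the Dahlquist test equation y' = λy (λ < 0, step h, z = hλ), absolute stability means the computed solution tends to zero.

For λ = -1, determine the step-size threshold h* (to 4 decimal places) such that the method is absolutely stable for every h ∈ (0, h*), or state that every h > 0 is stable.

(-4.2857,0); λ=-1 ⇒ h* = (30/7)/1 = 4.2857.

Test eqn y'=λy, z=hλ:
  y_{n+1} = y_n + z·[11/15·y_n + 4/15·y_{n+1}] ⇒ (1 − 4/15z)y_{n+1} = (1 + 11/15z)y_n
  Hence R(z) = (1 + 11/15z)/(1 − 4/15z).

Solve |R(x)|<1 on ℝ⁻.
x=-0.3: |R|=0.7222
R=−1: 1+11/15x = −1+4/15x ⇒ -7/15x=2 ⇒ x=2/(-7/15)=-4.2857
Confirm numerically:
  x=-3.973: |R|=0.92914 <1
  x=-3.746: |R|=0.87400 <1
  x=-2.954: |R|=0.65237 <1
  x=-4.607: |R|=1.06728 >1
  x=-4.460: |R|=1.03715 >1
  x=-4.391: |R|=1.02263 >1
Interval (-4.2857, 0).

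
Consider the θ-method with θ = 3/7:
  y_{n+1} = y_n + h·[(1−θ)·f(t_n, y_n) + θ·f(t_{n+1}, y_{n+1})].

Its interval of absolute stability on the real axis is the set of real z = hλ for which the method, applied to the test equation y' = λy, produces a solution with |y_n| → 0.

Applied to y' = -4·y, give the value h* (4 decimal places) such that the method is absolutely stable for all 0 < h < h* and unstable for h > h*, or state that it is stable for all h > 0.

With y'=λy (z=hλ):
  y_{n+1} = y_n + z·[4/7·y_n + 3/7·y_{n+1}] ⇒ (1 − 3/7z)y_{n+1} = (1 + 4/7z)y_n
  so R(z) = (1 + 4/7z)/(1 − 3/7z).

Find x<0 with |R(x)|<1.
x=-0.47: |R|=0.6088
R=−1: 1+4/7x = −1+3/7x ⇒ -1/7x=2 ⇒ x=2/(-1/7)=-14.0000
Confirm numerically:
  x=-10.560: |R|=0.91107 <1
  x=-9.774: |R|=0.88365 <1
  x=-7.991: |R|=0.80599 <1
  x=-14.403: |R|=1.00803 >1
  x=-14.290: |R|=1.00582 >1
Interval (-14.0000, 0).

(-14.0000,0); λ=-4 ⇒ h* = (14)/4 = 3.5000.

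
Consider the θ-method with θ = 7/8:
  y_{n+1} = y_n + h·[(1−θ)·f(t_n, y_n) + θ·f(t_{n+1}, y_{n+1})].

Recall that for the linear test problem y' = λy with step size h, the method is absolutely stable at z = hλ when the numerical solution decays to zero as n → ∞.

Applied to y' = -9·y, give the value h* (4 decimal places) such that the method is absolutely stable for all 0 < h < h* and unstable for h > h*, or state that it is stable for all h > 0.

(−∞, 0) — no finite endpoint. Any h>0 works for λ=-9.

Test eqn y'=λy, z=hλ:
  y_{n+1} = y_n + z·[1/8·y_n + 7/8·y_{n+1}] ⇒ (1 − 7/8z)y_{n+1} = (1 + 1/8z)y_n
  Hence R(z) = (1 + 1/8z)/(1 − 7/8z).

Find x<0 with |R(x)|<1.
x=-0.64: |R|=0.5897
x=-2: |R|=0.2727
x=-10: |R|=0.0256
x=-100: |R|=0.1299
θ=7/8≥1/2 ⇒ |1+1/8x|<|1−7/8x| ∀x<0 ⇒ unbounded interval.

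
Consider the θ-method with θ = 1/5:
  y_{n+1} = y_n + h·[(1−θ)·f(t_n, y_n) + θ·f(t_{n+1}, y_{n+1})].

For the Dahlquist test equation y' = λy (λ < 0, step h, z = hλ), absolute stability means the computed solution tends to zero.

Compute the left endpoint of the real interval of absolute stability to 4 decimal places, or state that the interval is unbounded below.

On y'=λy, z=hλ:
  y_{n+1} = y_n + z·[4/5·y_n + 1/5·y_{n+1}] ⇒ (1 − 1/5z)y_{n+1} = (1 + 4/5z)y_n
  ⇒ R(z) = (1 + 4/5z)/(1 − 1/5z).

Find x<0 with |R(x)|<1.
x=-0.67: |R|=0.4092
R=−1: 1+4/5x = −1+1/5x ⇒ -3/5x=2 ⇒ x=2/(-3/5)=-3.3333
Confirm numerically:
  x=-2.689: |R|=0.74860 <1
  x=-2.432: |R|=0.63617 <1
  x=-2.108: |R|=0.48284 <1
  x=-1.725: |R|=0.28253 <1
  x=-3.857: |R|=1.17737 >1
  x=-3.401: |R|=1.02416 >1
  x=-3.374: |R|=1.01457 >1
So |R|<1 on (-3.3333, 0).

left endpoint -3.3333.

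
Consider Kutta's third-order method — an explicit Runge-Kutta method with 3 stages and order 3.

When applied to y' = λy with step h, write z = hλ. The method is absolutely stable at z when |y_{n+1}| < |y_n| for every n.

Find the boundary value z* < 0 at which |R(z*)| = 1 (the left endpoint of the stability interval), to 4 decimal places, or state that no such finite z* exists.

left endpoint -2.5127.

Set f=λy, z=hλ:
  order 3, 3-stage ⇒ R(z)=1+z+z^2/2+z^3/6
  (e.g. R(-0.78)=0.44511, |R|=0.44511)

Find x<0 with |R(x)|<1.
x=-0.78: |R|=0.4451
|R(-2.18)|=0.5305 |R(-1.45)|=0.0931 |R(-1.44)|=0.0991
Bisect:
  x_lo=-2.8233 |R|=1.5886  x_hi=-0.0851 |R|=0.9184
  mid=-1.45419 |R|=0.09062 →hi
  mid=-2.13875 |R|=0.48215 →hi
  mid=-2.48102 |R|=0.94860 →hi
  mid=-2.65216 |R|=1.24438 →lo
  mid=-2.56659 |R|=1.09076 →lo
  mid=-2.52381 |R|=1.01828 →lo
  mid=-2.50242 |R|=0.98310 →hi
  mid=-2.51311 |R|=1.00061 →lo
  mid=-2.50777 |R|=0.99183 →hi
  ...
  [-2.51278,-2.51261] ⇒ x*=-2.5127
Interval (-2.5127, 0).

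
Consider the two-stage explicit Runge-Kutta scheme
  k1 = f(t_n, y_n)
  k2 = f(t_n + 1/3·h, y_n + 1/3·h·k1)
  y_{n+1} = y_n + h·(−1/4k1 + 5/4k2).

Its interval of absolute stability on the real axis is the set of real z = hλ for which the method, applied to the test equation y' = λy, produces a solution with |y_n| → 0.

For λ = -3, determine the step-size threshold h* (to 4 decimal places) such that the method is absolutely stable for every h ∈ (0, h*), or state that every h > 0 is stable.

Test eqn y'=λy, z=hλ:
  k1=λy_n ⇒ h·k1=z·y_n;  k2=λ(1+1/3z)y_n ⇒ h·k2=z(1+1/3z)y_n
  y_{n+1}/y_n = 1 − 1/4z + 5/4z(1+1/3z) = 1 + z + 5/12z²
  so R(z) = 1 + z + 5/12z².

Solve |R(x)|<1 on ℝ⁻.
x=-1.56: |R|=0.4540
R=1: x+5/12x²=0 ⇒ x=−12/5=-2.4000; min R=1−1/(4·5/12)=0.4000>−1
Confirm numerically:
  x=-2.297: |R|=0.90142 <1
  x=-2.198: |R|=0.81500 <1
  x=-1.904: |R|=0.60651 <1
  x=-2.901: |R|=1.60558 >1
  x=-2.557: |R|=1.16727 >1
  x=-2.500: |R|=1.10417 >1
So |R|<1 on (-2.4000, 0).

(-2.4000,0); λ=-3 ⇒ h* = (12/5)/3 = 0.8000.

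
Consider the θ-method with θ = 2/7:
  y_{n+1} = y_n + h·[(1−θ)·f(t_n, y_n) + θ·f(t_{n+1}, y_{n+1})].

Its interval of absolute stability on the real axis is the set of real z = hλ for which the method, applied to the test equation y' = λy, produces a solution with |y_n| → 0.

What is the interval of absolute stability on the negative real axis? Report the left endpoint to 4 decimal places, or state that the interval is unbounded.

Test eqn y'=λy, z=hλ:
  y_{n+1} = y_n + z·[5/7·y_n + 2/7·y_{n+1}] ⇒ (1 − 2/7z)y_{n+1} = (1 + 5/7z)y_n
  ⇒ R(z) = (1 + 5/7z)/(1 − 2/7z).

Solve |R(x)|<1 on ℝ⁻.
x=-1.26: |R|=0.0735
R=−1: 1+5/7x = −1+2/7x ⇒ -3/7x=2 ⇒ x=2/(-3/7)=-4.6667
Confirm numerically:
  x=-3.845: |R|=0.83220 <1
  x=-2.537: |R|=0.47085 <1
  x=-2.190: |R|=0.34710 <1
  x=-5.200: |R|=1.09195 >1
  x=-4.852: |R|=1.03329 >1
  x=-4.802: |R|=1.02445 >1
Interval (-4.6667, 0).

z∈(-4.6667,0).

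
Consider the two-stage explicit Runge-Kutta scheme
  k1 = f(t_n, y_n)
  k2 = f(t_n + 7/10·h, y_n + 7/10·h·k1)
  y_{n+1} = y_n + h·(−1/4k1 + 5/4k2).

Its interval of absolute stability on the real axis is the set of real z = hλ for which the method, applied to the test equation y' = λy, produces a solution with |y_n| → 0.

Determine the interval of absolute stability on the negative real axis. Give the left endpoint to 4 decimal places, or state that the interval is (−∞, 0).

Set f=λy, z=hλ:
  k1=λy_n ⇒ h·k1=z·y_n;  k2=λ(1+7/10z)y_n ⇒ h·k2=z(1+7/10z)y_n
  y_{n+1}/y_n = 1 − 1/4z + 5/4z(1+7/10z) = 1 + z + 7/8z²
  so R(z) = 1 + z + 7/8z².

Solve |R(x)|<1 on ℝ⁻.
x=-0.49: |R|=0.7201
R=1: x+7/8x²=0 ⇒ x=−8/7=-1.1429; min R=1−1/(4·7/8)=0.7143>−1
Confirm numerically:
  x=-0.965: |R|=0.84982 <1
  x=-0.706: |R|=0.73013 <1
  x=-0.541: |R|=0.71510 <1
  x=-1.518: |R|=1.49828 >1
  x=-1.410: |R|=1.32959 >1
Interval (-1.1429, 0).

z∈(-1.1429,0).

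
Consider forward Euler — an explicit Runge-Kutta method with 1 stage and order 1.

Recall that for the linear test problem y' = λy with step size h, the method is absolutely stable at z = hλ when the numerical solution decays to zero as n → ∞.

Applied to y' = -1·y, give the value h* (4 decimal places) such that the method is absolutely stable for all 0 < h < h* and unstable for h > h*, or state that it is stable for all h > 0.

(-2.0000,0); λ=-1 ⇒ h* = 2.0000.

Test eqn y'=λy, z=hλ:
  order 1, 1-stage ⇒ R(z)=1+z
  (e.g. R(-1.72)=-0.72000, |R|=0.72000)

Find x<0 with |R(x)|<1.
x=-1.72: |R|=0.7200
|R(-2.4)|=1.4000 |R(-0.93)|=0.0700 |R(-0.86)|=0.1400
Bisect:
  x_lo=-2.5911 |R|=1.5911  x_hi=-0.2649 |R|=0.7351
  mid=-1.42801 |R|=0.42801 →hi
  mid=-2.00957 |R|=1.00957 →lo
  mid=-1.71879 |R|=0.71879 →hi
  mid=-1.86418 |R|=0.86418 →hi
  mid=-1.93688 |R|=0.93688 →hi
  mid=-1.97323 |R|=0.97323 →hi
  mid=-1.99140 |R|=0.99140 →hi
  mid=-2.00049 |R|=1.00049 →lo
  mid=-1.99594 |R|=0.99594 →hi
  mid=-1.99822 |R|=0.99822 →hi
  ...
  [-2.00006,-1.99992] ⇒ x*=-2.0000
Stable set (-2.0000, 0).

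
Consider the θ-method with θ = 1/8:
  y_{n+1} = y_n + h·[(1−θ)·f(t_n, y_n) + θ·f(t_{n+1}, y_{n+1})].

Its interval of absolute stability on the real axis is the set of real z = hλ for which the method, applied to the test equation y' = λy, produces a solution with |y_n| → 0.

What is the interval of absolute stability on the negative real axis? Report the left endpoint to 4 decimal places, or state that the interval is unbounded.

z∈(-2.6667,0).

Test eqn y'=λy, z=hλ:
  y_{n+1} = y_n + z·[7/8·y_n + 1/8·y_{n+1}] ⇒ (1 − 1/8z)y_{n+1} = (1 + 7/8z)y_n
  R(z) = (1 + 7/8z)/(1 − 1/8z).

Boundary: |R(x)|=1, x<0.
x=-0.82: |R|=0.2562
R=−1: 1+7/8x = −1+1/8x ⇒ -3/4x=2 ⇒ x=2/(-3/4)=-2.6667
Confirm numerically:
  x=-2.496: |R|=0.90244 <1
  x=-2.161: |R|=0.70141 <1
  x=-1.842: |R|=0.49726 <1
  x=-1.655: |R|=0.37131 <1
  x=-3.074: |R|=1.22070 >1
  x=-3.068: |R|=1.21756 >1
  x=-2.993: |R|=1.17811 >1
Interval (-2.6667, 0).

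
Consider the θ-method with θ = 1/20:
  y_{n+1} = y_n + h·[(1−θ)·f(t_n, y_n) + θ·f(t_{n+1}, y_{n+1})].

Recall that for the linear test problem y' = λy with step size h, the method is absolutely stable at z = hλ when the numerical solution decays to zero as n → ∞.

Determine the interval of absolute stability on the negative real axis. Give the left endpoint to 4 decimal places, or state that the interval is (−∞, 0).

With y'=λy (z=hλ):
  y_{n+1} = y_n + z·[19/20·y_n + 1/20·y_{n+1}] ⇒ (1 − 1/20z)y_{n+1} = (1 + 19/20z)y_n
  R(z) = (1 + 19/20z)/(1 − 1/20z).

Solve |R(x)|<1 on ℝ⁻.
x=-1.21: |R|=0.1410
R=−1: 1+19/20x = −1+1/20x ⇒ -9/10x=2 ⇒ x=2/(-9/10)=-2.2222
Confirm numerically:
  x=-1.309: |R|=0.22859 <1
  x=-1.172: |R|=0.10712 <1
  x=-0.950: |R|=0.09308 <1
  x=-2.750: |R|=1.41758 >1
  x=-2.505: |R|=1.22617 >1
Interval (-2.2222, 0).

(-2.2222, 0).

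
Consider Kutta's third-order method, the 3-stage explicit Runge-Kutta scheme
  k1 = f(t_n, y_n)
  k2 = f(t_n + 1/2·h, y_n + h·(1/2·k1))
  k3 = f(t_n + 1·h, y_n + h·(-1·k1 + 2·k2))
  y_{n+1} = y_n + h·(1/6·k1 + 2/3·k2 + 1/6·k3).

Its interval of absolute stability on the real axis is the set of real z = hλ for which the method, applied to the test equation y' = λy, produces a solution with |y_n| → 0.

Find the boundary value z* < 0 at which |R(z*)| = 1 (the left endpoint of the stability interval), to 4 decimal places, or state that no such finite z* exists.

Test eqn y'=λy, z=hλ:
  order 3, 3-stage ⇒ R(z)=1+z+z^2/2+z^3/6
  (e.g. R(-1.57)=0.01747, |R|=0.01747)

Find x<0 with |R(x)|<1.
x=-1.57: |R|=0.0175
|R(-1.2)|=0.2320 |R(-1.12)|=0.2730 |R(-0.74)|=0.4663
Bisect:
  x_lo=-2.8292 |R|=1.6014  x_hi=-0.1947 |R|=0.8231
  mid=-1.51194 |R|=0.05500 →hi
  mid=-2.17058 |R|=0.51929 →hi
  mid=-2.49990 |R|=0.97900 →hi
  mid=-2.66456 |R|=1.26762 →lo
  mid=-2.58223 |R|=1.11795 →lo
  mid=-2.54106 |R|=1.04717 →lo
  mid=-2.52048 |R|=1.01276 →lo
  ...
  [-2.51276,-2.51260] ⇒ x*=-2.5127
Stable set (-2.5127, 0).

z* = -2.5127.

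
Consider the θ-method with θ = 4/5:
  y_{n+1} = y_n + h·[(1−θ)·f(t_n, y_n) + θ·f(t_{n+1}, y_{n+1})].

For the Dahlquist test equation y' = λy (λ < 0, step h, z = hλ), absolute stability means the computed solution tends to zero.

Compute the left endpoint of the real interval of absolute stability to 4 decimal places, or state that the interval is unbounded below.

Set f=λy, z=hλ:
  y_{n+1} = y_n + z·[1/5·y_n + 4/5·y_{n+1}] ⇒ (1 − 4/5z)y_{n+1} = (1 + 1/5z)y_n
  R(z) = (1 + 1/5z)/(1 − 4/5z).

Solve |R(x)|<1 on ℝ⁻.
x=-1.74: |R|=0.2726
x=-2: |R|=0.2308
x=-10: |R|=0.1111
x=-100: |R|=0.2346
θ=4/5≥1/2 ⇒ |1+1/5x|<|1−4/5x| ∀x<0 ⇒ interval (−∞,0).

(−∞, 0) — no finite endpoint.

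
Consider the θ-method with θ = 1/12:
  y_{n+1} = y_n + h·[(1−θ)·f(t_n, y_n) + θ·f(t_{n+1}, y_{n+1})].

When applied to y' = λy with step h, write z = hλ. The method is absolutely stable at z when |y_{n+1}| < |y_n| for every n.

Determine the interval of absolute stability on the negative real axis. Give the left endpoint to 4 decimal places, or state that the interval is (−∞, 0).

With y'=λy (z=hλ):
  y_{n+1} = y_n + z·[11/12·y_n + 1/12·y_{n+1}] ⇒ (1 − 1/12z)y_{n+1} = (1 + 11/12z)y_n
  ⇒ R(z) = (1 + 11/12z)/(1 − 1/12z).

Boundary: |R(x)|=1, x<0.
x=-1.07: |R|=0.0176
R=−1: 1+11/12x = −1+1/12x ⇒ -5/6x=2 ⇒ x=2/(-5/6)=-2.4000
Confirm numerically:
  x=-1.834: |R|=0.59086 <1
  x=-1.548: |R|=0.37112 <1
  x=-1.348: |R|=0.21187 <1
  x=-1.013: |R|=0.06586 <1
  x=-2.990: |R|=1.39360 >1
  x=-2.765: |R|=1.24721 >1
  x=-2.423: |R|=1.01595 >1
So |R|<1 on (-2.4000, 0).

z∈(-2.4000,0).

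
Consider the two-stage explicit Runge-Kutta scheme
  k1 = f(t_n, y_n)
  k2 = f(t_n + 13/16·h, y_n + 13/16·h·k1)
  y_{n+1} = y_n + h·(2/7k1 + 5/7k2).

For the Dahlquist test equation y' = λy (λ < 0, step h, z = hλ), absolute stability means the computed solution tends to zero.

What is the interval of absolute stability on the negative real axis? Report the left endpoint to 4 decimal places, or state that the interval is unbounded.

With y'=λy (z=hλ):
  k1=λy_n ⇒ h·k1=z·y_n;  k2=λ(1+13/16z)y_n ⇒ h·k2=z(1+13/16z)y_n
  y_{n+1}/y_n = 1 + 2/7z + 5/7z(1+13/16z) = 1 + z + 65/112z²
  ⇒ R(z) = 1 + z + 65/112z².

Boundary: |R(x)|=1, x<0.
x=-0.39: |R|=0.6983
R=1: x+65/112x²=0 ⇒ x=−112/65=-1.7231; min R=1−1/(4·65/112)=0.5692>−1
Confirm numerically:
  x=-1.667: |R|=0.94575 <1
  x=-1.497: |R|=0.80359 <1
  x=-1.425: |R|=0.75349 <1
  x=-1.052: |R|=0.59028 <1
  x=-2.228: |R|=1.65288 >1
  x=-2.126: |R|=1.49714 >1
  x=-1.938: |R|=1.24173 >1
Stable set (-1.7231, 0).

(-1.7231, 0).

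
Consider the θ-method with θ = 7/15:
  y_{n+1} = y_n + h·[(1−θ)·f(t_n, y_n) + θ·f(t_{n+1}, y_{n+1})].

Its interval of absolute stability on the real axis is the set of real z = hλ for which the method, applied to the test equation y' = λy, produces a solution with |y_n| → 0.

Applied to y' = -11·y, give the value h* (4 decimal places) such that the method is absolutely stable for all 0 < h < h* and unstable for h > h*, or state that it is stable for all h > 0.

On y'=λy, z=hλ:
  y_{n+1} = y_n + z·[8/15·y_n + 7/15·y_{n+1}] ⇒ (1 − 7/15z)y_{n+1} = (1 + 8/15z)y_n
  ⇒ R(z) = (1 + 8/15z)/(1 − 7/15z).

Need |R(x)|<1, x<0.
x=-1.51: |R|=0.1142
R=−1: 1+8/15x = −1+7/15x ⇒ -1/15x=2 ⇒ x=2/(-1/15)=-30.0000
Confirm numerically:
  x=-21.410: |R|=0.94790 <1
  x=-20.804: |R|=0.94275 <1
  x=-13.377: |R|=0.84699 <1
  x=-30.229: |R|=1.00101 >1
  x=-30.064: |R|=1.00028 >1
Interval (-30.0000, 0).

(-30.0000,0); λ=-11 ⇒ h* = (30)/11 = 2.7273.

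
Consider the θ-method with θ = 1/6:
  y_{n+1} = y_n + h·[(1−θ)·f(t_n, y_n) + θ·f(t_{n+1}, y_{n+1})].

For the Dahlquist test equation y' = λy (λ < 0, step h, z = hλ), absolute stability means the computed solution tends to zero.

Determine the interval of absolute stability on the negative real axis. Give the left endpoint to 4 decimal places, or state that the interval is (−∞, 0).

(-3.0000, 0).

Test eqn y'=λy, z=hλ:
  y_{n+1} = y_n + z·[5/6·y_n + 1/6·y_{n+1}] ⇒ (1 − 1/6z)y_{n+1} = (1 + 5/6z)y_n
  ⇒ R(z) = (1 + 5/6z)/(1 − 1/6z).

Need |R(x)|<1, x<0.
x=-1.1: |R|=0.0704
R=−1: 1+5/6x = −1+1/6x ⇒ -2/3x=2 ⇒ x=2/(-2/3)=-3.0000
Confirm numerically:
  x=-2.029: |R|=0.51625 <1
  x=-1.684: |R|=0.31494 <1
  x=-1.639: |R|=0.28734 <1
  x=-1.583: |R|=0.25254 <1
  x=-3.452: |R|=1.19128 >1
  x=-3.206: |R|=1.08951 >1
So |R|<1 on (-3.0000, 0).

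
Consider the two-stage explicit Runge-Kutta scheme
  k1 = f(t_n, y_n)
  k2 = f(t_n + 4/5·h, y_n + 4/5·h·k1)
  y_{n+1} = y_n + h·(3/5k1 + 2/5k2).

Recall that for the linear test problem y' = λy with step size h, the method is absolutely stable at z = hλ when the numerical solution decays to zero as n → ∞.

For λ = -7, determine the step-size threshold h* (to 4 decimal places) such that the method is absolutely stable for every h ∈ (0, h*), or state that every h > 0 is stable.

Set f=λy, z=hλ:
  k1=λy_n ⇒ h·k1=z·y_n;  k2=λ(1+4/5z)y_n ⇒ h·k2=z(1+4/5z)y_n
  y_{n+1}/y_n = 1 + 3/5z + 2/5z(1+4/5z) = 1 + z + 8/25z²
  ⇒ R(z) = 1 + z + 8/25z².

Need |R(x)|<1, x<0.
x=-1.74: |R|=0.2288
R=1: x+8/25x²=0 ⇒ x=−25/8=-3.1250; min R=1−1/(4·8/25)=0.2188>−1
Confirm numerically:
  x=-3.046: |R|=0.92300 <1
  x=-2.429: |R|=0.45901 <1
  x=-2.381: |R|=0.43313 <1
  x=-3.546: |R|=1.47772 >1
  x=-3.234: |R|=1.11280 >1
So |R|<1 on (-3.1250, 0).

(-3.1250,0); λ=-7 ⇒ h* = (25/8)/7 = 0.4464.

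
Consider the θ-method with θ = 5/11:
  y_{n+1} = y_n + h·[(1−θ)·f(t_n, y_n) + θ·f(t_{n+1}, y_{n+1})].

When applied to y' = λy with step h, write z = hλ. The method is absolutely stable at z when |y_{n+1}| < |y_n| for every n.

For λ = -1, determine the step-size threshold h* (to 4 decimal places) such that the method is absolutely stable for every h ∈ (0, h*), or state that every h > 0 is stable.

With y'=λy (z=hλ):
  y_{n+1} = y_n + z·[6/11·y_n + 5/11·y_{n+1}] ⇒ (1 − 5/11z)y_{n+1} = (1 + 6/11z)y_n
  R(z) = (1 + 6/11z)/(1 − 5/11z).

Boundary: |R(x)|=1, x<0.
x=-0.61: |R|=0.5224
R=−1: 1+6/11x = −1+5/11x ⇒ -1/11x=2 ⇒ x=2/(-1/11)=-22.0000
Confirm numerically:
  x=-19.738: |R|=0.97938 <1
  x=-18.108: |R|=0.96167 <1
  x=-12.313: |R|=0.86651 <1
  x=-12.081: |R|=0.86109 <1
  x=-22.496: |R|=1.00402 >1
  x=-22.288: |R|=1.00235 >1
  x=-22.080: |R|=1.00066 >1
Stable set (-22.0000, 0).

(-22.0000,0); λ=-1 ⇒ h* = (22)/1 = 22.0000.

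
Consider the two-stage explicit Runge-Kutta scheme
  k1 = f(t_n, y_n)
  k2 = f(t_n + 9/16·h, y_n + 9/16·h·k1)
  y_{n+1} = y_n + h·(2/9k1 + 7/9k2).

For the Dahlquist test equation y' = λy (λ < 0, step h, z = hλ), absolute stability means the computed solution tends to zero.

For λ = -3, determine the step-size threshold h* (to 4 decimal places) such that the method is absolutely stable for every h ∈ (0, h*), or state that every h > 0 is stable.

(-2.2857,0); λ=-3 ⇒ h* = (16/7)/3 = 0.7619.

With y'=λy (z=hλ):
  k1=λy_n ⇒ h·k1=z·y_n;  k2=λ(1+9/16z)y_n ⇒ h·k2=z(1+9/16z)y_n
  y_{n+1}/y_n = 1 + 2/9z + 7/9z(1+9/16z) = 1 + z + 7/16z²
  Hence R(z) = 1 + z + 7/16z².

Need |R(x)|<1, x<0.
x=-1.37: |R|=0.4511
R=1: x+7/16x²=0 ⇒ x=−16/7=-2.2857; min R=1−1/(4·7/16)=0.4286>−1
Confirm numerically:
  x=-1.702: |R|=0.56535 <1
  x=-1.549: |R|=0.50074 <1
  x=-1.341: |R|=0.44575 <1
  x=-2.445: |R|=1.17039 >1
  x=-2.428: |R|=1.15114 >1
  x=-2.306: |R|=1.02047 >1
So |R|<1 on (-2.2857, 0).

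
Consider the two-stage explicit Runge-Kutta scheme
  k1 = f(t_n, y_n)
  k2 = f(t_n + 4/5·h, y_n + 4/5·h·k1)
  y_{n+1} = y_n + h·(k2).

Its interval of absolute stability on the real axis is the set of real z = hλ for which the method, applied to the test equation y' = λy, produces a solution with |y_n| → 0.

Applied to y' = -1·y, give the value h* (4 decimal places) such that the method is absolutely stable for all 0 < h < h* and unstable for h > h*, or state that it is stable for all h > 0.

With y'=λy (z=hλ):
  k1=λy_n ⇒ h·k1=z·y_n;  k2=λ(1+4/5z)y_n ⇒ h·k2=z(1+4/5z)y_n
  y_{n+1}/y_n = 1 + z(1+4/5z) = 1 + z + 4/5z²
  so R(z) = 1 + z + 4/5z².

Need |R(x)|<1, x<0.
x=-0.84: |R|=0.7245
R=1: x+4/5x²=0 ⇒ x=−5/4=-1.2500; min R=1−1/(4·4/5)=0.6875>−1
Confirm numerically:
  x=-0.870: |R|=0.73552 <1
  x=-0.810: |R|=0.71488 <1
  x=-0.502: |R|=0.69960 <1
  x=-1.648: |R|=1.52472 >1
  x=-1.570: |R|=1.40192 >1
  x=-1.488: |R|=1.28332 >1
Stable set (-1.2500, 0).

(-1.2500,0); λ=-1 ⇒ h* = (5/4)/1 = 1.2500.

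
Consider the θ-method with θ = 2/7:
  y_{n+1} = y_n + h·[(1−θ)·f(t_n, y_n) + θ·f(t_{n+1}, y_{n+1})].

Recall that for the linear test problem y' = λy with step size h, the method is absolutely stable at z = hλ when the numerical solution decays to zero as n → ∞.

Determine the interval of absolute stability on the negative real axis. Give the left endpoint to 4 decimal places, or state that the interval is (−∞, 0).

With y'=λy (z=hλ):
  y_{n+1} = y_n + z·[5/7·y_n + 2/7·y_{n+1}] ⇒ (1 − 2/7z)y_{n+1} = (1 + 5/7z)y_n
  ⇒ R(z) = (1 + 5/7z)/(1 − 2/7z).

Solve |R(x)|<1 on ℝ⁻.
x=-1.42: |R|=0.0102
R=−1: 1+5/7x = −1+2/7x ⇒ -3/7x=2 ⇒ x=2/(-3/7)=-4.6667
Confirm numerically:
  x=-4.549: |R|=0.97807 <1
  x=-2.968: |R|=0.60606 <1
  x=-2.770: |R|=0.54625 <1
  x=-4.996: |R|=1.05815 >1
  x=-4.705: |R|=1.00701 >1
Interval (-4.6667, 0).

(-4.6667, 0).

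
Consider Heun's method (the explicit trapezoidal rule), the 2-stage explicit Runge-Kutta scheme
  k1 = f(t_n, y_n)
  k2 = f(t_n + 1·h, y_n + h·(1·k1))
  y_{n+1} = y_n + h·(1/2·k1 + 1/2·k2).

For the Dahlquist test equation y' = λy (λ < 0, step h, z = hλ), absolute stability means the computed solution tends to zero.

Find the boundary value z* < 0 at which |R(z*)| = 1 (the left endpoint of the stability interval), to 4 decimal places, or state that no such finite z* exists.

On y'=λy, z=hλ:
  order 2, 2-stage ⇒ R(z)=1+z+z^2/2
  (e.g. R(-1.47)=0.61045, |R|=0.61045)

Need |R(x)|<1, x<0.
x=-1.47: |R|=0.6104
|R(-2.02)|=1.0202 |R(-1.37)|=0.5685 |R(-0.76)|=0.5288
Bisect:
  x_lo=-2.6601 |R|=1.8780  x_hi=-0.3306 |R|=0.7241
  mid=-1.49534 |R|=0.62268 →hi
  mid=-2.07773 |R|=1.08075 →lo
  mid=-1.78653 |R|=0.80932 →hi
  mid=-1.93213 |R|=0.93443 →hi
  mid=-2.00493 |R|=1.00494 →lo
  mid=-1.96853 |R|=0.96903 →hi
  mid=-1.98673 |R|=0.98682 →hi
  mid=-1.99583 |R|=0.99584 →hi
  ...
  [-2.00010,-1.99995] ⇒ x*=-2.0000
Interval (-2.0000, 0).

z* = -2.0000.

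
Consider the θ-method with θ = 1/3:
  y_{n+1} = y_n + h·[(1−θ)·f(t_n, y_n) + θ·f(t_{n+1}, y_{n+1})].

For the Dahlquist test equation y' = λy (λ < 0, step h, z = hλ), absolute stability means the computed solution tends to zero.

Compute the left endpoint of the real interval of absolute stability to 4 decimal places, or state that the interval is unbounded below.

z* = -6.0000.

Test eqn y'=λy, z=hλ:
  y_{n+1} = y_n + z·[2/3·y_n + 1/3·y_{n+1}] ⇒ (1 − 1/3z)y_{n+1} = (1 + 2/3z)y_n
  ⇒ R(z) = (1 + 2/3z)/(1 − 1/3z).

Solve |R(x)|<1 on ℝ⁻.
x=-0.9: |R|=0.3077
R=−1: 1+2/3x = −1+1/3x ⇒ -1/3x=2 ⇒ x=2/(-1/3)=-6.0000
Confirm numerically:
  x=-4.750: |R|=0.83871 <1
  x=-3.524: |R|=0.62048 <1
  x=-2.749: |R|=0.43451 <1
  x=-6.583: |R|=1.06084 >1
  x=-6.026: |R|=1.00288 >1
  x=-6.025: |R|=1.00277 >1
Stable set (-6.0000, 0).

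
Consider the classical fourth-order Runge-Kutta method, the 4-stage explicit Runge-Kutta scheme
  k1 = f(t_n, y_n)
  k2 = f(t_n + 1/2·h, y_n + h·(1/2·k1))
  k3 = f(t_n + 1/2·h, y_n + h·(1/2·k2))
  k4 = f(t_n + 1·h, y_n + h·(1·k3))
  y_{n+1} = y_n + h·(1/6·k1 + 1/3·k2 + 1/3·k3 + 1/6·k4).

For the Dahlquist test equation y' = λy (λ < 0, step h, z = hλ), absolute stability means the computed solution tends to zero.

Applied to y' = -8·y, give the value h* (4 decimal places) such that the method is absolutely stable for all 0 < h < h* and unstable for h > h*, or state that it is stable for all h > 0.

Set f=λy, z=hλ:
  order 4, 4-stage ⇒ R(z)=1+z+z^2/2+z^3/6+z^4/24
  (e.g. R(-0.38)=0.68392, |R|=0.68392)

Boundary: |R(x)|=1, x<0.
x=-0.38: |R|=0.6839
|R(-2.46)|=0.6106 |R(-1.66)|=0.2718 |R(-0.95)|=0.3923
Bisect:
  x_lo=-3.1784 |R|=1.7736  x_hi=-0.3388 |R|=0.7127
  mid=-1.75862 |R|=0.27980 →hi
  mid=-2.46853 |R|=0.61842 →hi
  mid=-2.82349 |R|=1.05912 →lo
  mid=-2.64601 |R|=0.80952 →hi
  mid=-2.73475 |R|=0.92643 →hi
  mid=-2.77912 |R|=0.99073 →hi
  mid=-2.80130 |R|=1.02440 →lo
  mid=-2.79021 |R|=1.00744 →lo
  mid=-2.78466 |R|=0.99905 →hi
  ...
  [-2.78536,-2.78518] ⇒ x*=-2.7853
So |R|<1 on (-2.7853, 0).

(-2.7853,0); λ=-8 ⇒ h* = 0.3482.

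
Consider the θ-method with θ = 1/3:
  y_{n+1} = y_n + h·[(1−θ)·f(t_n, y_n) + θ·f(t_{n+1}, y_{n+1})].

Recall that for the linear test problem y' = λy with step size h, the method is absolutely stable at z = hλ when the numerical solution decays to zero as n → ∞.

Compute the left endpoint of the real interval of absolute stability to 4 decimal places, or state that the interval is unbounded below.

z* = -6.0000.

With y'=λy (z=hλ):
  y_{n+1} = y_n + z·[2/3·y_n + 1/3·y_{n+1}] ⇒ (1 − 1/3z)y_{n+1} = (1 + 2/3z)y_n
  so R(z) = (1 + 2/3z)/(1 − 1/3z).

Find x<0 with |R(x)|<1.
x=-0.85: |R|=0.3377
R=−1: 1+2/3x = −1+1/3x ⇒ -1/3x=2 ⇒ x=2/(-1/3)=-6.0000
Confirm numerically:
  x=-4.821: |R|=0.84925 <1
  x=-4.639: |R|=0.82184 <1
  x=-3.229: |R|=0.55515 <1
  x=-6.462: |R|=1.04883 >1
  x=-6.223: |R|=1.02418 >1
So |R|<1 on (-6.0000, 0).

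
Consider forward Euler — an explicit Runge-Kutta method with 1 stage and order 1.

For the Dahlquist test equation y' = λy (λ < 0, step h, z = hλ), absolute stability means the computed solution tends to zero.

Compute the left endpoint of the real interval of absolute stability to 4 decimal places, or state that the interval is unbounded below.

With y'=λy (z=hλ):
  order 1, 1-stage ⇒ R(z)=1+z
  (e.g. R(-1.56)=-0.56000, |R|=0.56000)

Boundary: |R(x)|=1, x<0.
x=-1.56: |R|=0.5600
|R(-2.17)|=1.1700 |R(-1.73)|=0.7300 |R(-1.32)|=0.3200
Bisect:
  x_lo=-2.7713 |R|=1.7713  x_hi=-0.2689 |R|=0.7311
  mid=-1.52009 |R|=0.52009 →hi
  mid=-2.14569 |R|=1.14569 →lo
  mid=-1.83289 |R|=0.83289 →hi
  mid=-1.98929 |R|=0.98929 →hi
  mid=-2.06749 |R|=1.06749 →lo
  mid=-2.02839 |R|=1.02839 →lo
  mid=-2.00884 |R|=1.00884 →lo
  ...
  [-2.00014,-1.99998] ⇒ x*=-2.0000
Interval (-2.0000, 0).

left endpoint -2.0000.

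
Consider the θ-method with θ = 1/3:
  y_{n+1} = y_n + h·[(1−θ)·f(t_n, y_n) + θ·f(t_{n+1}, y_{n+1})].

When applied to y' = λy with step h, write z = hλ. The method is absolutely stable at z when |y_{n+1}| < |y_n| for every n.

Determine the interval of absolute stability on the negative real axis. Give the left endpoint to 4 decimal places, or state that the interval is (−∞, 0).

Test eqn y'=λy, z=hλ:
  y_{n+1} = y_n + z·[2/3·y_n + 1/3·y_{n+1}] ⇒ (1 − 1/3z)y_{n+1} = (1 + 2/3z)y_n
  R(z) = (1 + 2/3z)/(1 − 1/3z).

Find x<0 with |R(x)|<1.
x=-1.75: |R|=0.1053
R=−1: 1+2/3x = −1+1/3x ⇒ -1/3x=2 ⇒ x=2/(-1/3)=-6.0000
Confirm numerically:
  x=-3.827: |R|=0.68170 <1
  x=-3.594: |R|=0.63512 <1
  x=-3.497: |R|=0.61475 <1
  x=-2.565: |R|=0.38275 <1
  x=-6.567: |R|=1.05927 >1
  x=-6.364: |R|=1.03887 >1
  x=-6.044: |R|=1.00487 >1
Interval (-6.0000, 0).

(-6.0000, 0).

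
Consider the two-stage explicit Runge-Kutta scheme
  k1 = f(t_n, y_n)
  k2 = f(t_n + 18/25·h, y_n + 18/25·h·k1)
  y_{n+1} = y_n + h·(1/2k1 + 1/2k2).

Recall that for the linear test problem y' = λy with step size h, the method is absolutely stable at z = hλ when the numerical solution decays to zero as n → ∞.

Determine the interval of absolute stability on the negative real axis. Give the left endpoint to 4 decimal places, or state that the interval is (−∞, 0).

With y'=λy (z=hλ):
  k1=λy_n ⇒ h·k1=z·y_n;  k2=λ(1+18/25z)y_n ⇒ h·k2=z(1+18/25z)y_n
  y_{n+1}/y_n = 1 + 1/2z + 1/2z(1+18/25z) = 1 + z + 9/25z²
  Hence R(z) = 1 + z + 9/25z².

Find x<0 with |R(x)|<1.
x=-0.63: |R|=0.5129
R=1: x+9/25x²=0 ⇒ x=−25/9=-2.7778; min R=1−1/(4·9/25)=0.3056>−1
Confirm numerically:
  x=-2.363: |R|=0.64716 <1
  x=-1.804: |R|=0.36759 <1
  x=-1.277: |R|=0.31006 <1
  x=-1.218: |R|=0.31607 <1
  x=-3.367: |R|=1.71421 >1
  x=-3.015: |R|=1.25748 >1
  x=-3.005: |R|=1.24581 >1
Stable set (-2.7778, 0).

(-2.7778, 0).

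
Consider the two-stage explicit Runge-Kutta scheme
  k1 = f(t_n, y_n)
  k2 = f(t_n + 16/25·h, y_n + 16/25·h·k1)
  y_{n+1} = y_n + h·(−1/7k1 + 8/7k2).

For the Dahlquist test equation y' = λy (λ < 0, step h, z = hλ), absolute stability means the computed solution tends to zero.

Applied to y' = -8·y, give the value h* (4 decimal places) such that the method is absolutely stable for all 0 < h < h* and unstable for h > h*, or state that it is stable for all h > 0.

(-1.3672,0); λ=-8 ⇒ h* = (175/128)/8 = 0.1709.

Test eqn y'=λy, z=hλ:
  k1=λy_n ⇒ h·k1=z·y_n;  k2=λ(1+16/25z)y_n ⇒ h·k2=z(1+16/25z)y_n
  y_{n+1}/y_n = 1 − 1/7z + 8/7z(1+16/25z) = 1 + z + 128/175z²
  Hence R(z) = 1 + z + 128/175z².

Need |R(x)|<1, x<0.
x=-0.99: |R|=0.7269
R=1: x+128/175x²=0 ⇒ x=−175/128=-1.3672; min R=1−1/(4·128/175)=0.6582>−1
Confirm numerically:
  x=-1.345: |R|=0.97817 <1
  x=-1.229: |R|=0.87578 <1
  x=-0.891: |R|=0.68967 <1
  x=-1.964: |R|=1.85734 >1
  x=-1.545: |R|=1.20094 >1
Stable set (-1.3672, 0).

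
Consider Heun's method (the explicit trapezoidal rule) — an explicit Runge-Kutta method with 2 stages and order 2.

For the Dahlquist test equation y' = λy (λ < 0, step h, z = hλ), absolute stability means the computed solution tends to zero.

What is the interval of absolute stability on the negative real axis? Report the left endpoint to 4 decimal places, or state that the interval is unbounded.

z∈(-2.0000,0).

On y'=λy, z=hλ:
  order 2, 2-stage ⇒ R(z)=1+z+z^2/2
  (e.g. R(-1.77)=0.79645, |R|=0.79645)

Need |R(x)|<1, x<0.
x=-1.77: |R|=0.7964
|R(-2.29)|=1.3321 |R(-1.08)|=0.5032 |R(-0.52)|=0.6152
Bisect:
  x_lo=-2.5775 |R|=1.7442  x_hi=-0.1291 |R|=0.8792
  mid=-1.35331 |R|=0.56241 →hi
  mid=-1.96539 |R|=0.96599 →hi
  mid=-2.27143 |R|=1.30827 →lo
  mid=-2.11841 |R|=1.12542 →lo
  mid=-2.04190 |R|=1.04278 →lo
  mid=-2.00364 |R|=1.00365 →lo
  mid=-1.98452 |R|=0.98464 →hi
  ...
  [-2.00006,-1.99991] ⇒ x*=-2.0000
Interval (-2.0000, 0).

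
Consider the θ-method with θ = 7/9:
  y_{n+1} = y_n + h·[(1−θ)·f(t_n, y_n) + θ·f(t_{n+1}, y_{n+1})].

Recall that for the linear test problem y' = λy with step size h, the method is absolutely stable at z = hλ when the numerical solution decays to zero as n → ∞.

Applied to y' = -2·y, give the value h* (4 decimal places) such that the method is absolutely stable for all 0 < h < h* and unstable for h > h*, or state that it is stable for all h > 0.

interval (−∞, 0). Any h>0 works for λ=-2.

On y'=λy, z=hλ:
  y_{n+1} = y_n + z·[2/9·y_n + 7/9·y_{n+1}] ⇒ (1 − 7/9z)y_{n+1} = (1 + 2/9z)y_n
  Hence R(z) = (1 + 2/9z)/(1 − 7/9z).

Find x<0 with |R(x)|<1.
x=-1.39: |R|=0.3321
x=-2: |R|=0.2174
x=-10: |R|=0.1392
x=-100: |R|=0.2694
θ=7/9≥1/2 ⇒ |1+2/9x|<|1−7/9x| ∀x<0 ⇒ unbounded interval.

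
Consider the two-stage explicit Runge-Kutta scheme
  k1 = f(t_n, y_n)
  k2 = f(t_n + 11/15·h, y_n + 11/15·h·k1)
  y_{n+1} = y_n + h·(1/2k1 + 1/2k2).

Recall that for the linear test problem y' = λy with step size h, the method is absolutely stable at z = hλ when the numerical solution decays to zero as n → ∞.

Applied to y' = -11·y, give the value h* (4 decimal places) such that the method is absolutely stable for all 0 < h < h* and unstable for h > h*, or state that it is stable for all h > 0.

With y'=λy (z=hλ):
  k1=λy_n ⇒ h·k1=z·y_n;  k2=λ(1+11/15z)y_n ⇒ h·k2=z(1+11/15z)y_n
  y_{n+1}/y_n = 1 + 1/2z + 1/2z(1+11/15z) = 1 + z + 11/30z²
  ⇒ R(z) = 1 + z + 11/30z².

Find x<0 with |R(x)|<1.
x=-0.34: |R|=0.7024
R=1: x+11/30x²=0 ⇒ x=−30/11=-2.7273; min R=1−1/(4·11/30)=0.3182>−1
Confirm numerically:
  x=-2.163: |R|=0.55248 <1
  x=-1.521: |R|=0.32726 <1
  x=-1.442: |R|=0.32043 <1
  x=-3.126: |R|=1.45702 >1
  x=-2.995: |R|=1.29401 >1
  x=-2.900: |R|=1.18367 >1
So |R|<1 on (-2.7273, 0).

(-2.7273,0); λ=-11 ⇒ h* = (30/11)/11 = 0.2479.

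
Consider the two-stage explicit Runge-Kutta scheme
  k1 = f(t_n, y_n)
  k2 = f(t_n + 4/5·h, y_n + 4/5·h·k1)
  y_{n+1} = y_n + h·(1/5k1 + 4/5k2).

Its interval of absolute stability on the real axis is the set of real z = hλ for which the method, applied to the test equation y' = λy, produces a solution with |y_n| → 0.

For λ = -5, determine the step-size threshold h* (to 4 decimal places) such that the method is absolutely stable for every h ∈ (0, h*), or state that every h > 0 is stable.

(-1.5625,0); λ=-5 ⇒ h* = (25/16)/5 = 0.3125.

On y'=λy, z=hλ:
  k1=λy_n ⇒ h·k1=z·y_n;  k2=λ(1+4/5z)y_n ⇒ h·k2=z(1+4/5z)y_n
  y_{n+1}/y_n = 1 + 1/5z + 4/5z(1+4/5z) = 1 + z + 16/25z²
  ⇒ R(z) = 1 + z + 16/25z².

Solve |R(x)|<1 on ℝ⁻.
x=-1.19: |R|=0.7163
R=1: x+16/25x²=0 ⇒ x=−25/16=-1.5625; min R=1−1/(4·16/25)=0.6094>−1
Confirm numerically:
  x=-1.381: |R|=0.83958 <1
  x=-1.071: |R|=0.66311 <1
  x=-0.886: |R|=0.61640 <1
  x=-2.120: |R|=1.75642 >1
  x=-2.014: |R|=1.58197 >1
  x=-1.608: |R|=1.04682 >1
So |R|<1 on (-1.5625, 0).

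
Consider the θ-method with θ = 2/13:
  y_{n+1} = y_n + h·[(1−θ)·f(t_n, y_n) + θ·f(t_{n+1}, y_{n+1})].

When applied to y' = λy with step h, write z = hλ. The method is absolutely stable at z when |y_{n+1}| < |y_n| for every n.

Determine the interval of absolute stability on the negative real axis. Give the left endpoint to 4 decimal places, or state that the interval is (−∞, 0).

z∈(-2.8889,0).

With y'=λy (z=hλ):
  y_{n+1} = y_n + z·[11/13·y_n + 2/13·y_{n+1}] ⇒ (1 − 2/13z)y_{n+1} = (1 + 11/13z)y_n
  so R(z) = (1 + 11/13z)/(1 − 2/13z).

Need |R(x)|<1, x<0.
x=-1.54: |R|=0.2450
R=−1: 1+11/13x = −1+2/13x ⇒ -9/13x=2 ⇒ x=2/(-9/13)=-2.8889
Confirm numerically:
  x=-2.516: |R|=0.81389 <1
  x=-2.218: |R|=0.65370 <1
  x=-1.735: |R|=0.36946 <1
  x=-1.293: |R|=0.07847 <1
  x=-3.072: |R|=1.08608 >1
  x=-2.919: |R|=1.01439 >1
Stable set (-2.8889, 0).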